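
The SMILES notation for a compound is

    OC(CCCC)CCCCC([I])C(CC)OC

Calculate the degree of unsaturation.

Molecular formula: C14H29IO2.
DoU = (2C + 2 + N − H − X) / 2, where X is the halogen count and O/S are ignored.
    = (2·14 + 2 + 0 − 29 − 1) / 2 = 0 / 2 = 0.

0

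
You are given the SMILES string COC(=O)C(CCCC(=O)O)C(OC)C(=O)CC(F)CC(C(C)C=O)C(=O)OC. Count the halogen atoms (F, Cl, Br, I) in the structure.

1

Halogen atoms appear at heavy-atom position 19 (1×F).
Other groups present: 1 aldehyde, 1 carboxylic acid, 2 ester, 1 ether, 1 ketone.
Halogen count: 1.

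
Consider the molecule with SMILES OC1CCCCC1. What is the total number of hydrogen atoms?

12

Walk through each heavy atom and fill implicit hydrogens from standard valence (C 4, N 3, O 2, S 2, halogen 1):
  atom 1: O, bond orders sum to 1 (valence 2) → 1 H
  atom 2: C, bond orders sum to 3 (valence 4) → 1 H
  atom 3: C, bond orders sum to 2 (valence 4) → 2 H
  atom 4: C, bond orders sum to 2 (valence 4) → 2 H
  atom 5: C, bond orders sum to 2 (valence 4) → 2 H
  atom 6: C, bond orders sum to 2 (valence 4) → 2 H
  atom 7: C, bond orders sum to 2 (valence 4) → 2 H
Total hydrogens: 12.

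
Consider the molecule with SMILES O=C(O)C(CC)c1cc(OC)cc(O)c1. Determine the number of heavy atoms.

Every atom symbol written in the SMILES (organic subset) is one heavy atom; implicit H are not written.
Heavy atoms by element → C:11, O:4.
Total: 15.

15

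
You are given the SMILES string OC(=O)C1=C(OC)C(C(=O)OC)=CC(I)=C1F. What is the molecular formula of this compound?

C10H8FIO5

Walk through each heavy atom and fill implicit hydrogens from standard valence (C 4, N 3, O 2, S 2, halogen 1):
  atom 1: O, bond orders sum to 1 (valence 2) → 1 H
  atom 2: C, bond orders sum to 4 (valence 4) → 0 H
  atom 3: O, bond orders sum to 2 (valence 2) → 0 H
  atom 4: C, bond orders sum to 4 (valence 4) → 0 H
  atom 5: C, bond orders sum to 4 (valence 4) → 0 H
  atom 6: O, bond orders sum to 2 (valence 2) → 0 H
  atom 7: C, bond orders sum to 1 (valence 4) → 3 H
  atom 8: C, bond orders sum to 4 (valence 4) → 0 H
  atom 9: C, bond orders sum to 4 (valence 4) → 0 H
  atom 10: O, bond orders sum to 2 (valence 2) → 0 H
  atom 11: O, bond orders sum to 2 (valence 2) → 0 H
  atom 12: C, bond orders sum to 1 (valence 4) → 3 H
  atom 13: C, bond orders sum to 3 (valence 4) → 1 H
  atom 14: C, bond orders sum to 4 (valence 4) → 0 H
  atom 15: I (halogen, monovalent) → 0 H
  atom 16: C, bond orders sum to 4 (valence 4) → 0 H
  atom 17: F (halogen, monovalent) → 0 H
Totals → C:10, H:8, F:1, I:1, O:5.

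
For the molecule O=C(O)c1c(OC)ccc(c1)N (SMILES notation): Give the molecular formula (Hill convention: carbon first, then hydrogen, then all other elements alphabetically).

C8H9NO3

Walk through each heavy atom and fill implicit hydrogens from standard valence (C 4, N 3, O 2, S 2, halogen 1); for lowercase aromatic atoms, an aromatic c carries 1 H when it has two neighbours and 0 H with three, and aromatic n carries 0 H:
  atom 1: O, bond orders sum to 2 (valence 2) → 0 H
  atom 2: C, bond orders sum to 4 (valence 4) → 0 H
  atom 3: O, bond orders sum to 1 (valence 2) → 1 H
  atom 4: aromatic c, 3 neighbours → 0 H
  atom 5: aromatic c, 3 neighbours → 0 H
  atom 6: O, bond orders sum to 2 (valence 2) → 0 H
  atom 7: C, bond orders sum to 1 (valence 4) → 3 H
  atom 8: aromatic c, 2 neighbours → 1 H
  atom 9: aromatic c, 2 neighbours → 1 H
  atom 10: aromatic c, 3 neighbours → 0 H
  atom 11: aromatic c, 2 neighbours → 1 H
  atom 12: N, bond orders sum to 1 (valence 3) → 2 H
Totals → C:8, H:9, N:1, O:3.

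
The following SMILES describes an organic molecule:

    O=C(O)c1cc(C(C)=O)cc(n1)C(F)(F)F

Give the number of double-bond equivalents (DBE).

Molecular formula: C9H6F3NO3.
DoU = (2C + 2 + N − H − X) / 2, where X is the halogen count and O/S are ignored.
    = (2·9 + 2 + 1 − 6 − 3) / 2 = 12 / 2 = 6.

6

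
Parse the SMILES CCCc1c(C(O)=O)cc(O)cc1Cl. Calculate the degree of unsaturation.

5

Molecular formula: C10H11ClO3.
DoU = (2C + 2 + N − H − X) / 2, where X is the halogen count and O/S are ignored.
    = (2·10 + 2 + 0 − 11 − 1) / 2 = 10 / 2 = 5.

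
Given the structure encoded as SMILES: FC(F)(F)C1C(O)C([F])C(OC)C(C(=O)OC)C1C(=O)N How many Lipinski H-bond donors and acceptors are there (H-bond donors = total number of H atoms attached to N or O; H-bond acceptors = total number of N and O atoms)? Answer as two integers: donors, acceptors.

Donors: find every N or O and count the H atoms it carries.
  atom 7 (O): bond orders sum to 1 → 1 H
  atom 11 (O): bond orders sum to 2 → 0 H
  atom 15 (O): bond orders sum to 2 → 0 H
  atom 16 (O): bond orders sum to 2 → 0 H
  atom 20 (O): bond orders sum to 2 → 0 H
  atom 21 (N): bond orders sum to 1 → 2 H
Lipinski HBD = 3.
Acceptors: N atoms = 1, O atoms = 5 → HBA = 6.

3, 6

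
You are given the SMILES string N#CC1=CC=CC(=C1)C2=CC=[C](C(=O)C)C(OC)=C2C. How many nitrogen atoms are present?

Scan the SMILES for N atoms (remember two-letter symbols like Cl and Br are single atoms).
Nitrogen count: 1.

1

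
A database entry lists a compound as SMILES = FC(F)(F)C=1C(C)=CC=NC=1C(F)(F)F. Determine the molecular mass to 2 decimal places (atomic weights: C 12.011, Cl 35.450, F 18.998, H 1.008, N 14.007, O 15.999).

229.12 g/mol

First, the molecular formula is C8H5F6N (counting implicit H from valence).
  C: 8 × 12.011 = 96.088
  F: 6 × 18.998 = 113.988
  H: 5 × 1.008 = 5.040
  N: 1 × 14.007 = 14.007
Sum: 8×12.011 + 6×18.998 + 5×1.008 + 1×14.007 = 229.123 → 229.12 g/mol.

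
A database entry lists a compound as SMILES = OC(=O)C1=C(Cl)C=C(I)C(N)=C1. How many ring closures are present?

1

In SMILES, each pair of matching ring-closure digits denotes one ring-closing bond; the number of such bonds equals the number of independent rings.
Ring-closure bonds here: 1.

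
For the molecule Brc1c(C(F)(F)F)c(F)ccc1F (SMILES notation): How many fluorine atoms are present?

5

Scan the SMILES for F atoms (remember two-letter symbols like Cl and Br are single atoms).
Fluorine count: 5.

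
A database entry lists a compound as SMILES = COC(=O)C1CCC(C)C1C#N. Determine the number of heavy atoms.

Every atom symbol written in the SMILES (organic subset) is one heavy atom; implicit H are not written.
Heavy atoms by element → C:9, N:1, O:2.
Total: 12.

12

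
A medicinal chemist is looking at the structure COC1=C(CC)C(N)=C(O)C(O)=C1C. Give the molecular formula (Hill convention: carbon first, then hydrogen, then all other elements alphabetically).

Walk through each heavy atom and fill implicit hydrogens from standard valence (C 4, N 3, O 2, S 2, halogen 1):
  atom 1: C, bond orders sum to 1 (valence 4) → 3 H
  atom 2: O, bond orders sum to 2 (valence 2) → 0 H
  atom 3: C, bond orders sum to 4 (valence 4) → 0 H
  atom 4: C, bond orders sum to 4 (valence 4) → 0 H
  atom 5: C, bond orders sum to 2 (valence 4) → 2 H
  atom 6: C, bond orders sum to 1 (valence 4) → 3 H
  atom 7: C, bond orders sum to 4 (valence 4) → 0 H
  atom 8: N, bond orders sum to 1 (valence 3) → 2 H
  atom 9: C, bond orders sum to 4 (valence 4) → 0 H
  atom 10: O, bond orders sum to 1 (valence 2) → 1 H
  atom 11: C, bond orders sum to 4 (valence 4) → 0 H
  atom 12: O, bond orders sum to 1 (valence 2) → 1 H
  atom 13: C, bond orders sum to 4 (valence 4) → 0 H
  atom 14: C, bond orders sum to 1 (valence 4) → 3 H
Totals → C:10, H:15, N:1, O:3.

C10H15NO3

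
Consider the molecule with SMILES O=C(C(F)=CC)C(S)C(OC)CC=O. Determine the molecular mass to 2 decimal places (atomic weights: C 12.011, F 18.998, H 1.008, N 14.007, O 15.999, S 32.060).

220.26 g/mol

First, the molecular formula is C9H13FO3S (counting implicit H from valence).
  C: 9 × 12.011 = 108.099
  F: 1 × 18.998 = 18.998
  H: 13 × 1.008 = 13.104
  O: 3 × 15.999 = 47.997
  S: 1 × 32.060 = 32.060
Sum: 9×12.011 + 1×18.998 + 13×1.008 + 3×15.999 + 1×32.060 = 220.258 → 220.26 g/mol.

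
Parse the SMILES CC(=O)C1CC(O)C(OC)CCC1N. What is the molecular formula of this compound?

Walk through each heavy atom and fill implicit hydrogens from standard valence (C 4, N 3, O 2, S 2, halogen 1):
  atom 1: C, bond orders sum to 1 (valence 4) → 3 H
  atom 2: C, bond orders sum to 4 (valence 4) → 0 H
  atom 3: O, bond orders sum to 2 (valence 2) → 0 H
  atom 4: C, bond orders sum to 3 (valence 4) → 1 H
  atom 5: C, bond orders sum to 2 (valence 4) → 2 H
  atom 6: C, bond orders sum to 3 (valence 4) → 1 H
  atom 7: O, bond orders sum to 1 (valence 2) → 1 H
  atom 8: C, bond orders sum to 3 (valence 4) → 1 H
  atom 9: O, bond orders sum to 2 (valence 2) → 0 H
  atom 10: C, bond orders sum to 1 (valence 4) → 3 H
  atom 11: C, bond orders sum to 2 (valence 4) → 2 H
  atom 12: C, bond orders sum to 2 (valence 4) → 2 H
  atom 13: C, bond orders sum to 3 (valence 4) → 1 H
  atom 14: N, bond orders sum to 1 (valence 3) → 2 H
Totals → C:10, H:19, N:1, O:3.
In Hill order: C10H19NO3.

C10H19NO3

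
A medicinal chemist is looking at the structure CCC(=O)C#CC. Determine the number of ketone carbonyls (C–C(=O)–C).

The ketone motif appears at heavy-atom position 3 in the SMILES.
Other groups present: 1 alkyne.
Ketone count: 1.

1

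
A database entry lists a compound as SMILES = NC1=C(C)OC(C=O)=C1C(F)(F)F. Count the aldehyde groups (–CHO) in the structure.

The aldehyde motif appears at heavy-atom position 7 in the SMILES.
Other groups present: 1 primary amine.
Aldehyde count: 1.

1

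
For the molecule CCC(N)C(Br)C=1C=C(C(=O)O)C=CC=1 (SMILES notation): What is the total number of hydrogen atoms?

14

Walk through each heavy atom and fill implicit hydrogens from standard valence (C 4, N 3, O 2, S 2, halogen 1):
  atom 1: C, bond orders sum to 1 (valence 4) → 3 H
  atom 2: C, bond orders sum to 2 (valence 4) → 2 H
  atom 3: C, bond orders sum to 3 (valence 4) → 1 H
  atom 4: N, bond orders sum to 1 (valence 3) → 2 H
  atom 5: C, bond orders sum to 3 (valence 4) → 1 H
  atom 6: Br (halogen, monovalent) → 0 H
  atom 7: C, bond orders sum to 4 (valence 4) → 0 H
  atom 8: C, bond orders sum to 3 (valence 4) → 1 H
  atom 9: C, bond orders sum to 4 (valence 4) → 0 H
  atom 10: C, bond orders sum to 4 (valence 4) → 0 H
  atom 11: O, bond orders sum to 2 (valence 2) → 0 H
  atom 12: O, bond orders sum to 1 (valence 2) → 1 H
  atom 13: C, bond orders sum to 3 (valence 4) → 1 H
  atom 14: C, bond orders sum to 3 (valence 4) → 1 H
  atom 15: C, bond orders sum to 3 (valence 4) → 1 H
Total hydrogens: 14.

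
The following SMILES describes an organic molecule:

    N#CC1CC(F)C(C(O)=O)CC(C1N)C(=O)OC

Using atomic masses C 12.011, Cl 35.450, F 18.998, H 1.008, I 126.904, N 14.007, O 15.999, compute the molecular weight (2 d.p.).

First, the molecular formula is C11H15FN2O4 (counting implicit H from valence).
  C: 11 × 12.011 = 132.121
  F: 1 × 18.998 = 18.998
  H: 15 × 1.008 = 15.120
  N: 2 × 14.007 = 28.014
  O: 4 × 15.999 = 63.996
Sum: 11×12.011 + 1×18.998 + 15×1.008 + 2×14.007 + 4×15.999 = 258.249 → 258.25 g/mol.

258.25 g/mol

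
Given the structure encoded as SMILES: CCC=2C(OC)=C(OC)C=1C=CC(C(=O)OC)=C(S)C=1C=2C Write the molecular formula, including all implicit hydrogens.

Walk through each heavy atom and fill implicit hydrogens from standard valence (C 4, N 3, O 2, S 2, halogen 1):
  atom 1: C, bond orders sum to 1 (valence 4) → 3 H
  atom 2: C, bond orders sum to 2 (valence 4) → 2 H
  atom 3: C, bond orders sum to 4 (valence 4) → 0 H
  atom 4: C, bond orders sum to 4 (valence 4) → 0 H
  atom 5: O, bond orders sum to 2 (valence 2) → 0 H
  atom 6: C, bond orders sum to 1 (valence 4) → 3 H
  atom 7: C, bond orders sum to 4 (valence 4) → 0 H
  atom 8: O, bond orders sum to 2 (valence 2) → 0 H
  atom 9: C, bond orders sum to 1 (valence 4) → 3 H
  atom 10: C, bond orders sum to 4 (valence 4) → 0 H
  atom 11: C, bond orders sum to 3 (valence 4) → 1 H
  atom 12: C, bond orders sum to 3 (valence 4) → 1 H
  atom 13: C, bond orders sum to 4 (valence 4) → 0 H
  atom 14: C, bond orders sum to 4 (valence 4) → 0 H
  atom 15: O, bond orders sum to 2 (valence 2) → 0 H
  atom 16: O, bond orders sum to 2 (valence 2) → 0 H
  atom 17: C, bond orders sum to 1 (valence 4) → 3 H
  atom 18: C, bond orders sum to 4 (valence 4) → 0 H
  atom 19: S, bond orders sum to 1 (valence 2) → 1 H
  atom 20: C, bond orders sum to 4 (valence 4) → 0 H
  atom 21: C, bond orders sum to 4 (valence 4) → 0 H
  atom 22: C, bond orders sum to 1 (valence 4) → 3 H
Totals → C:17, H:20, O:4, S:1.

C17H20O4S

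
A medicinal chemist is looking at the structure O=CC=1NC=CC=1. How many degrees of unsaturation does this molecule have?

4

Degree of unsaturation = (number of rings) + (number of π bonds).
Ring closures in the SMILES: 1.
π bonds: 3 double bonds (each 1 DoU) → 3 DoU from unsaturation.
Total DoU = 1 + 3 = 4.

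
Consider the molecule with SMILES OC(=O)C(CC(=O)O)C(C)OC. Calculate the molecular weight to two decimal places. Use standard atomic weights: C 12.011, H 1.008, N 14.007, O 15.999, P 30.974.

First, the molecular formula is C7H12O5 (counting implicit H from valence).
  C: 7 × 12.011 = 84.077
  H: 12 × 1.008 = 12.096
  O: 5 × 15.999 = 79.995
Sum: 7×12.011 + 12×1.008 + 5×15.999 = 176.168 → 176.17 g/mol.

176.17 g/mol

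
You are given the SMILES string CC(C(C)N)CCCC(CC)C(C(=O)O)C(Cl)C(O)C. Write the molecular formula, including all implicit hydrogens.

C15H30ClNO3

Walk through each heavy atom and fill implicit hydrogens from standard valence (C 4, N 3, O 2, S 2, halogen 1):
  atom 1: C, bond orders sum to 1 (valence 4) → 3 H
  atom 2: C, bond orders sum to 3 (valence 4) → 1 H
  atom 3: C, bond orders sum to 3 (valence 4) → 1 H
  atom 4: C, bond orders sum to 1 (valence 4) → 3 H
  atom 5: N, bond orders sum to 1 (valence 3) → 2 H
  atom 6: C, bond orders sum to 2 (valence 4) → 2 H
  atom 7: C, bond orders sum to 2 (valence 4) → 2 H
  atom 8: C, bond orders sum to 2 (valence 4) → 2 H
  atom 9: C, bond orders sum to 3 (valence 4) → 1 H
  atom 10: C, bond orders sum to 2 (valence 4) → 2 H
  atom 11: C, bond orders sum to 1 (valence 4) → 3 H
  atom 12: C, bond orders sum to 3 (valence 4) → 1 H
  atom 13: C, bond orders sum to 4 (valence 4) → 0 H
  atom 14: O, bond orders sum to 2 (valence 2) → 0 H
  atom 15: O, bond orders sum to 1 (valence 2) → 1 H
  atom 16: C, bond orders sum to 3 (valence 4) → 1 H
  atom 17: Cl (halogen, monovalent) → 0 H
  atom 18: C, bond orders sum to 3 (valence 4) → 1 H
  atom 19: O, bond orders sum to 1 (valence 2) → 1 H
  atom 20: C, bond orders sum to 1 (valence 4) → 3 H
Totals → C:15, H:30, Cl:1, N:1, O:3.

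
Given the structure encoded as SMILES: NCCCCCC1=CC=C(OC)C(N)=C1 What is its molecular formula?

Walk through each heavy atom and fill implicit hydrogens from standard valence (C 4, N 3, O 2, S 2, halogen 1):
  atom 1: N, bond orders sum to 1 (valence 3) → 2 H
  atom 2: C, bond orders sum to 2 (valence 4) → 2 H
  atom 3: C, bond orders sum to 2 (valence 4) → 2 H
  atom 4: C, bond orders sum to 2 (valence 4) → 2 H
  atom 5: C, bond orders sum to 2 (valence 4) → 2 H
  atom 6: C, bond orders sum to 2 (valence 4) → 2 H
  atom 7: C, bond orders sum to 4 (valence 4) → 0 H
  atom 8: C, bond orders sum to 3 (valence 4) → 1 H
  atom 9: C, bond orders sum to 3 (valence 4) → 1 H
  atom 10: C, bond orders sum to 4 (valence 4) → 0 H
  atom 11: O, bond orders sum to 2 (valence 2) → 0 H
  atom 12: C, bond orders sum to 1 (valence 4) → 3 H
  atom 13: C, bond orders sum to 4 (valence 4) → 0 H
  atom 14: N, bond orders sum to 1 (valence 3) → 2 H
  atom 15: C, bond orders sum to 3 (valence 4) → 1 H
Totals → C:12, H:20, N:2, O:1.

C12H20N2O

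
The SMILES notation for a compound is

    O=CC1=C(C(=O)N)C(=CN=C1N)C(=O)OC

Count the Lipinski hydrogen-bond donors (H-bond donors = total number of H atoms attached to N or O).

Donors: find every N or O and count the H atoms it carries.
  atom 1 (O): bond orders sum to 2 → 0 H
  atom 6 (O): bond orders sum to 2 → 0 H
  atom 7 (N): bond orders sum to 1 → 2 H
  atom 10 (N): bond orders sum to 3 → 0 H
  atom 12 (N): bond orders sum to 1 → 2 H
  atom 14 (O): bond orders sum to 2 → 0 H
  atom 15 (O): bond orders sum to 2 → 0 H
Lipinski HBD = 4.

4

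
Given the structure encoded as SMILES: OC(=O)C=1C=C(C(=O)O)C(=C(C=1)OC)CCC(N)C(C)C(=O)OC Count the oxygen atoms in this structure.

Scan the SMILES for O atoms (remember two-letter symbols like Cl and Br are single atoms).
Oxygen count: 7.

7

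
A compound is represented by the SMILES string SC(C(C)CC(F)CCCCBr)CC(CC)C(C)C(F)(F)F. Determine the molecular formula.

Walk through each heavy atom and fill implicit hydrogens from standard valence (C 4, N 3, O 2, S 2, halogen 1):
  atom 1: S, bond orders sum to 1 (valence 2) → 1 H
  atom 2: C, bond orders sum to 3 (valence 4) → 1 H
  atom 3: C, bond orders sum to 3 (valence 4) → 1 H
  atom 4: C, bond orders sum to 1 (valence 4) → 3 H
  atom 5: C, bond orders sum to 2 (valence 4) → 2 H
  atom 6: C, bond orders sum to 3 (valence 4) → 1 H
  atom 7: F (halogen, monovalent) → 0 H
  atom 8: C, bond orders sum to 2 (valence 4) → 2 H
  atom 9: C, bond orders sum to 2 (valence 4) → 2 H
  atom 10: C, bond orders sum to 2 (valence 4) → 2 H
  atom 11: C, bond orders sum to 2 (valence 4) → 2 H
  atom 12: Br (halogen, monovalent) → 0 H
  atom 13: C, bond orders sum to 2 (valence 4) → 2 H
  atom 14: C, bond orders sum to 3 (valence 4) → 1 H
  atom 15: C, bond orders sum to 2 (valence 4) → 2 H
  atom 16: C, bond orders sum to 1 (valence 4) → 3 H
  atom 17: C, bond orders sum to 3 (valence 4) → 1 H
  atom 18: C, bond orders sum to 1 (valence 4) → 3 H
  atom 19: C, bond orders sum to 4 (valence 4) → 0 H
  atom 20: F (halogen, monovalent) → 0 H
  atom 21: F (halogen, monovalent) → 0 H
  atom 22: F (halogen, monovalent) → 0 H
Totals → C:16, H:29, Br:1, F:4, S:1.

C16H29BrF4S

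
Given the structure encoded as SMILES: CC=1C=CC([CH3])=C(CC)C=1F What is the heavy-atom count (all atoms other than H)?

11

Every atom symbol written in the SMILES (organic subset) is one heavy atom; implicit H are not written.
Heavy atoms by element → C:10, F:1.
Total: 11.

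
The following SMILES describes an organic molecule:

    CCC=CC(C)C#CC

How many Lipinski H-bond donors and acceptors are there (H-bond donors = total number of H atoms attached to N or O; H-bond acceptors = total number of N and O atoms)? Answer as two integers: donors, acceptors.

Donors: find every N or O and count the H atoms it carries.
  (no N or O atoms present)
Lipinski HBD = 0.
Acceptors: N atoms = 0, O atoms = 0 → HBA = 0.

0, 0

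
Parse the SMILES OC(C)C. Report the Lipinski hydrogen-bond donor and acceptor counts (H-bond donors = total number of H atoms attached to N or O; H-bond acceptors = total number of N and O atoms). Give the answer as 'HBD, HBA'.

1, 1

Donors: find every N or O and count the H atoms it carries.
  atom 1 (O): bond orders sum to 1 → 1 H
Lipinski HBD = 1.
Acceptors: N atoms = 0, O atoms = 1 → HBA = 1.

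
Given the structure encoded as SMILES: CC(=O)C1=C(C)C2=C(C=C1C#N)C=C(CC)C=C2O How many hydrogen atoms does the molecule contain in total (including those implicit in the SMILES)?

15

Walk through each heavy atom and fill implicit hydrogens from standard valence (C 4, N 3, O 2, S 2, halogen 1):
  atom 1: C, bond orders sum to 1 (valence 4) → 3 H
  atom 2: C, bond orders sum to 4 (valence 4) → 0 H
  atom 3: O, bond orders sum to 2 (valence 2) → 0 H
  atom 4: C, bond orders sum to 4 (valence 4) → 0 H
  atom 5: C, bond orders sum to 4 (valence 4) → 0 H
  atom 6: C, bond orders sum to 1 (valence 4) → 3 H
  atom 7: C, bond orders sum to 4 (valence 4) → 0 H
  atom 8: C, bond orders sum to 4 (valence 4) → 0 H
  atom 9: C, bond orders sum to 3 (valence 4) → 1 H
  atom 10: C, bond orders sum to 4 (valence 4) → 0 H
  atom 11: C, bond orders sum to 4 (valence 4) → 0 H
  atom 12: N, bond orders sum to 3 (valence 3) → 0 H
  atom 13: C, bond orders sum to 3 (valence 4) → 1 H
  atom 14: C, bond orders sum to 4 (valence 4) → 0 H
  atom 15: C, bond orders sum to 2 (valence 4) → 2 H
  atom 16: C, bond orders sum to 1 (valence 4) → 3 H
  atom 17: C, bond orders sum to 3 (valence 4) → 1 H
  atom 18: C, bond orders sum to 4 (valence 4) → 0 H
  atom 19: O, bond orders sum to 1 (valence 2) → 1 H
Total hydrogens: 15.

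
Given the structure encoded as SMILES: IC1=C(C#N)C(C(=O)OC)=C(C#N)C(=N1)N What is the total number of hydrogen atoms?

5

Walk through each heavy atom and fill implicit hydrogens from standard valence (C 4, N 3, O 2, S 2, halogen 1):
  atom 1: I (halogen, monovalent) → 0 H
  atom 2: C, bond orders sum to 4 (valence 4) → 0 H
  atom 3: C, bond orders sum to 4 (valence 4) → 0 H
  atom 4: C, bond orders sum to 4 (valence 4) → 0 H
  atom 5: N, bond orders sum to 3 (valence 3) → 0 H
  atom 6: C, bond orders sum to 4 (valence 4) → 0 H
  atom 7: C, bond orders sum to 4 (valence 4) → 0 H
  atom 8: O, bond orders sum to 2 (valence 2) → 0 H
  atom 9: O, bond orders sum to 2 (valence 2) → 0 H
  atom 10: C, bond orders sum to 1 (valence 4) → 3 H
  atom 11: C, bond orders sum to 4 (valence 4) → 0 H
  atom 12: C, bond orders sum to 4 (valence 4) → 0 H
  atom 13: N, bond orders sum to 3 (valence 3) → 0 H
  atom 14: C, bond orders sum to 4 (valence 4) → 0 H
  atom 15: N, bond orders sum to 3 (valence 3) → 0 H
  atom 16: N, bond orders sum to 1 (valence 3) → 2 H
Total hydrogens: 5.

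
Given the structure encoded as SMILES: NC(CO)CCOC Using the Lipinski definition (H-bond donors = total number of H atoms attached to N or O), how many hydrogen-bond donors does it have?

3

Donors: find every N or O and count the H atoms it carries.
  atom 1 (N): bond orders sum to 1 → 2 H
  atom 4 (O): bond orders sum to 1 → 1 H
  atom 7 (O): bond orders sum to 2 → 0 H
Lipinski HBD = 3.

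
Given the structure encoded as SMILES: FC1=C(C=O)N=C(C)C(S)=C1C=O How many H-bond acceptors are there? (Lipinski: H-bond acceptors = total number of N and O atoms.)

3

N atoms: 1; O atoms: 2.
Lipinski HBA = 1 + 2 = 3.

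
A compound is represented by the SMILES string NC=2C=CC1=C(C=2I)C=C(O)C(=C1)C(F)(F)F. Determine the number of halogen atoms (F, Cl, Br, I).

Halogen atoms appear at heavy-atom positions 8, 15, 16, 17 (3×F, 1×I).
Other groups present: 1 hydroxyl, 1 primary amine.
Halogen count: 4.

4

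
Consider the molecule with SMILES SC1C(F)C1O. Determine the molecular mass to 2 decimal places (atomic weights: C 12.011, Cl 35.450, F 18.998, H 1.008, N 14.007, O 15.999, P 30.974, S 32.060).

First, the molecular formula is C3H5FOS (counting implicit H from valence).
  C: 3 × 12.011 = 36.033
  F: 1 × 18.998 = 18.998
  H: 5 × 1.008 = 5.040
  O: 1 × 15.999 = 15.999
  S: 1 × 32.060 = 32.060
Sum: 3×12.011 + 1×18.998 + 5×1.008 + 1×15.999 + 1×32.060 = 108.130 → 108.13 g/mol.

108.13 g/mol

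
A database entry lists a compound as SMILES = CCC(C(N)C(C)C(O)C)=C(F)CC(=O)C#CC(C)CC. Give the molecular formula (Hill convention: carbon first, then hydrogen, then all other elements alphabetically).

C17H28FNO2

Walk through each heavy atom and fill implicit hydrogens from standard valence (C 4, N 3, O 2, S 2, halogen 1):
  atom 1: C, bond orders sum to 1 (valence 4) → 3 H
  atom 2: C, bond orders sum to 2 (valence 4) → 2 H
  atom 3: C, bond orders sum to 4 (valence 4) → 0 H
  atom 4: C, bond orders sum to 3 (valence 4) → 1 H
  atom 5: N, bond orders sum to 1 (valence 3) → 2 H
  atom 6: C, bond orders sum to 3 (valence 4) → 1 H
  atom 7: C, bond orders sum to 1 (valence 4) → 3 H
  atom 8: C, bond orders sum to 3 (valence 4) → 1 H
  atom 9: O, bond orders sum to 1 (valence 2) → 1 H
  atom 10: C, bond orders sum to 1 (valence 4) → 3 H
  atom 11: C, bond orders sum to 4 (valence 4) → 0 H
  atom 12: F (halogen, monovalent) → 0 H
  atom 13: C, bond orders sum to 2 (valence 4) → 2 H
  atom 14: C, bond orders sum to 4 (valence 4) → 0 H
  atom 15: O, bond orders sum to 2 (valence 2) → 0 H
  atom 16: C, bond orders sum to 4 (valence 4) → 0 H
  atom 17: C, bond orders sum to 4 (valence 4) → 0 H
  atom 18: C, bond orders sum to 3 (valence 4) → 1 H
  atom 19: C, bond orders sum to 1 (valence 4) → 3 H
  atom 20: C, bond orders sum to 2 (valence 4) → 2 H
  atom 21: C, bond orders sum to 1 (valence 4) → 3 H
Totals → C:17, H:28, F:1, N:1, O:2.
In Hill order: C17H28FNO2.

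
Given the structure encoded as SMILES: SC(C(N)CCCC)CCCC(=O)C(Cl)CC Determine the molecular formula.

C13H26ClNOS

Walk through each heavy atom and fill implicit hydrogens from standard valence (C 4, N 3, O 2, S 2, halogen 1):
  atom 1: S, bond orders sum to 1 (valence 2) → 1 H
  atom 2: C, bond orders sum to 3 (valence 4) → 1 H
  atom 3: C, bond orders sum to 3 (valence 4) → 1 H
  atom 4: N, bond orders sum to 1 (valence 3) → 2 H
  atom 5: C, bond orders sum to 2 (valence 4) → 2 H
  atom 6: C, bond orders sum to 2 (valence 4) → 2 H
  atom 7: C, bond orders sum to 2 (valence 4) → 2 H
  atom 8: C, bond orders sum to 1 (valence 4) → 3 H
  atom 9: C, bond orders sum to 2 (valence 4) → 2 H
  atom 10: C, bond orders sum to 2 (valence 4) → 2 H
  atom 11: C, bond orders sum to 2 (valence 4) → 2 H
  atom 12: C, bond orders sum to 4 (valence 4) → 0 H
  atom 13: O, bond orders sum to 2 (valence 2) → 0 H
  atom 14: C, bond orders sum to 3 (valence 4) → 1 H
  atom 15: Cl (halogen, monovalent) → 0 H
  atom 16: C, bond orders sum to 2 (valence 4) → 2 H
  atom 17: C, bond orders sum to 1 (valence 4) → 3 H
Totals → C:13, H:26, Cl:1, N:1, O:1, S:1.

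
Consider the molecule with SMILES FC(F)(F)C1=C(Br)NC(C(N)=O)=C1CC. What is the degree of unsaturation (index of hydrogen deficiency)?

4

Molecular formula: C8H8BrF3N2O.
DoU = (2C + 2 + N − H − X) / 2, where X is the halogen count and O/S are ignored.
    = (2·8 + 2 + 2 − 8 − 4) / 2 = 8 / 2 = 4.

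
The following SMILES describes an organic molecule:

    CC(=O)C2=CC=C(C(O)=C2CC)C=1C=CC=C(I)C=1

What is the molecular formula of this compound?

C16H15IO2

Walk through each heavy atom and fill implicit hydrogens from standard valence (C 4, N 3, O 2, S 2, halogen 1):
  atom 1: C, bond orders sum to 1 (valence 4) → 3 H
  atom 2: C, bond orders sum to 4 (valence 4) → 0 H
  atom 3: O, bond orders sum to 2 (valence 2) → 0 H
  atom 4: C, bond orders sum to 4 (valence 4) → 0 H
  atom 5: C, bond orders sum to 3 (valence 4) → 1 H
  atom 6: C, bond orders sum to 3 (valence 4) → 1 H
  atom 7: C, bond orders sum to 4 (valence 4) → 0 H
  atom 8: C, bond orders sum to 4 (valence 4) → 0 H
  atom 9: O, bond orders sum to 1 (valence 2) → 1 H
  atom 10: C, bond orders sum to 4 (valence 4) → 0 H
  atom 11: C, bond orders sum to 2 (valence 4) → 2 H
  atom 12: C, bond orders sum to 1 (valence 4) → 3 H
  atom 13: C, bond orders sum to 4 (valence 4) → 0 H
  atom 14: C, bond orders sum to 3 (valence 4) → 1 H
  atom 15: C, bond orders sum to 3 (valence 4) → 1 H
  atom 16: C, bond orders sum to 3 (valence 4) → 1 H
  atom 17: C, bond orders sum to 4 (valence 4) → 0 H
  atom 18: I (halogen, monovalent) → 0 H
  atom 19: C, bond orders sum to 3 (valence 4) → 1 H
Totals → C:16, H:15, I:1, O:2.
In Hill order: C16H15IO2.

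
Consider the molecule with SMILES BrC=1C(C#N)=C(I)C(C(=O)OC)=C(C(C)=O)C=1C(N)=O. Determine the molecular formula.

Walk through each heavy atom and fill implicit hydrogens from standard valence (C 4, N 3, O 2, S 2, halogen 1):
  atom 1: Br (halogen, monovalent) → 0 H
  atom 2: C, bond orders sum to 4 (valence 4) → 0 H
  atom 3: C, bond orders sum to 4 (valence 4) → 0 H
  atom 4: C, bond orders sum to 4 (valence 4) → 0 H
  atom 5: N, bond orders sum to 3 (valence 3) → 0 H
  atom 6: C, bond orders sum to 4 (valence 4) → 0 H
  atom 7: I (halogen, monovalent) → 0 H
  atom 8: C, bond orders sum to 4 (valence 4) → 0 H
  atom 9: C, bond orders sum to 4 (valence 4) → 0 H
  atom 10: O, bond orders sum to 2 (valence 2) → 0 H
  atom 11: O, bond orders sum to 2 (valence 2) → 0 H
  atom 12: C, bond orders sum to 1 (valence 4) → 3 H
  atom 13: C, bond orders sum to 4 (valence 4) → 0 H
  atom 14: C, bond orders sum to 4 (valence 4) → 0 H
  atom 15: C, bond orders sum to 1 (valence 4) → 3 H
  atom 16: O, bond orders sum to 2 (valence 2) → 0 H
  atom 17: C, bond orders sum to 4 (valence 4) → 0 H
  atom 18: C, bond orders sum to 4 (valence 4) → 0 H
  atom 19: N, bond orders sum to 1 (valence 3) → 2 H
  atom 20: O, bond orders sum to 2 (valence 2) → 0 H
Totals → C:12, H:8, Br:1, I:1, N:2, O:4.
In Hill order: C12H8BrIN2O4.

C12H8BrIN2O4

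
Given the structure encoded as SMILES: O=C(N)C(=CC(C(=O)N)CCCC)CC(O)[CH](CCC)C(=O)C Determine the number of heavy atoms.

Every atom symbol written in the SMILES (organic subset) is one heavy atom; implicit H are not written.
Heavy atoms by element → C:17, N:2, O:4.
Total: 23.

23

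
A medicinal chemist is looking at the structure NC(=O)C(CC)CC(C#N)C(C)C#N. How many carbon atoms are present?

10

Count every carbon token in the SMILES (each C, including those in ring-closure positions and inside branches).
Carbon count: 10.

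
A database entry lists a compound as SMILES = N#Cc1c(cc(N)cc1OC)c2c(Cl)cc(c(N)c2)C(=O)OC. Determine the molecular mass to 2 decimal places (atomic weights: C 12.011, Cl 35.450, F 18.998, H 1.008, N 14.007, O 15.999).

331.76 g/mol

First, the molecular formula is C16H14ClN3O3 (counting implicit H from valence).
  C: 16 × 12.011 = 192.176
  Cl: 1 × 35.450 = 35.450
  H: 14 × 1.008 = 14.112
  N: 3 × 14.007 = 42.021
  O: 3 × 15.999 = 47.997
Sum: 16×12.011 + 1×35.450 + 14×1.008 + 3×14.007 + 3×15.999 = 331.756 → 331.76 g/mol.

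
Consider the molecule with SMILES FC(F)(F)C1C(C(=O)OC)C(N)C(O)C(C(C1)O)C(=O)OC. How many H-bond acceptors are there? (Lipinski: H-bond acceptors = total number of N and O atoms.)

N atoms: 1; O atoms: 6.
Lipinski HBA = 1 + 6 = 7.

7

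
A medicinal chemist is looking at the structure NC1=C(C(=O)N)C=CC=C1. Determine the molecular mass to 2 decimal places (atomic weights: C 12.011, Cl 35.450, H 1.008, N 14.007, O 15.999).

First, the molecular formula is C7H8N2O (counting implicit H from valence).
  C: 7 × 12.011 = 84.077
  H: 8 × 1.008 = 8.064
  N: 2 × 14.007 = 28.014
  O: 1 × 15.999 = 15.999
Sum: 7×12.011 + 8×1.008 + 2×14.007 + 1×15.999 = 136.154 → 136.15 g/mol.

136.15 g/mol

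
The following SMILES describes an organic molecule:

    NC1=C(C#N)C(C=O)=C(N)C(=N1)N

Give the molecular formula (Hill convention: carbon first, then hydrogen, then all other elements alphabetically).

C7H7N5O

Walk through each heavy atom and fill implicit hydrogens from standard valence (C 4, N 3, O 2, S 2, halogen 1):
  atom 1: N, bond orders sum to 1 (valence 3) → 2 H
  atom 2: C, bond orders sum to 4 (valence 4) → 0 H
  atom 3: C, bond orders sum to 4 (valence 4) → 0 H
  atom 4: C, bond orders sum to 4 (valence 4) → 0 H
  atom 5: N, bond orders sum to 3 (valence 3) → 0 H
  atom 6: C, bond orders sum to 4 (valence 4) → 0 H
  atom 7: C, bond orders sum to 3 (valence 4) → 1 H
  atom 8: O, bond orders sum to 2 (valence 2) → 0 H
  atom 9: C, bond orders sum to 4 (valence 4) → 0 H
  atom 10: N, bond orders sum to 1 (valence 3) → 2 H
  atom 11: C, bond orders sum to 4 (valence 4) → 0 H
  atom 12: N, bond orders sum to 3 (valence 3) → 0 H
  atom 13: N, bond orders sum to 1 (valence 3) → 2 H
Totals → C:7, H:7, N:5, O:1.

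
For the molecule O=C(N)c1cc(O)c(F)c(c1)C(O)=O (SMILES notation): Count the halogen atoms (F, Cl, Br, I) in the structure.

1

Halogen atoms appear at heavy-atom position 9 (1×F).
Other groups present: 1 amide, 1 carboxylic acid, 1 hydroxyl.
Halogen count: 1.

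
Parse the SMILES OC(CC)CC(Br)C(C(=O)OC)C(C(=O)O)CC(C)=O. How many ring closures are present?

In SMILES, each pair of matching ring-closure digits denotes one ring-closing bond; the number of such bonds equals the number of independent rings.
Ring-closure bonds here: 0.

0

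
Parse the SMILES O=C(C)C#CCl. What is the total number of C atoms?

4

Count every carbon token in the SMILES (each C, including those in ring-closure positions and inside branches).
Carbon count: 4.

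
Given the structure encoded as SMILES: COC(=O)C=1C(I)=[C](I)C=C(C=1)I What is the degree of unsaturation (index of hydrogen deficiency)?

5

Molecular formula: C8H5I3O2.
DoU = (2C + 2 + N − H − X) / 2, where X is the halogen count and O/S are ignored.
    = (2·8 + 2 + 0 − 5 − 3) / 2 = 10 / 2 = 5.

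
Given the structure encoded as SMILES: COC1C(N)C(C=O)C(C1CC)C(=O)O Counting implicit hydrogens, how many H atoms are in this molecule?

17

Walk through each heavy atom and fill implicit hydrogens from standard valence (C 4, N 3, O 2, S 2, halogen 1):
  atom 1: C, bond orders sum to 1 (valence 4) → 3 H
  atom 2: O, bond orders sum to 2 (valence 2) → 0 H
  atom 3: C, bond orders sum to 3 (valence 4) → 1 H
  atom 4: C, bond orders sum to 3 (valence 4) → 1 H
  atom 5: N, bond orders sum to 1 (valence 3) → 2 H
  atom 6: C, bond orders sum to 3 (valence 4) → 1 H
  atom 7: C, bond orders sum to 3 (valence 4) → 1 H
  atom 8: O, bond orders sum to 2 (valence 2) → 0 H
  atom 9: C, bond orders sum to 3 (valence 4) → 1 H
  atom 10: C, bond orders sum to 3 (valence 4) → 1 H
  atom 11: C, bond orders sum to 2 (valence 4) → 2 H
  atom 12: C, bond orders sum to 1 (valence 4) → 3 H
  atom 13: C, bond orders sum to 4 (valence 4) → 0 H
  atom 14: O, bond orders sum to 2 (valence 2) → 0 H
  atom 15: O, bond orders sum to 1 (valence 2) → 1 H
Total hydrogens: 17.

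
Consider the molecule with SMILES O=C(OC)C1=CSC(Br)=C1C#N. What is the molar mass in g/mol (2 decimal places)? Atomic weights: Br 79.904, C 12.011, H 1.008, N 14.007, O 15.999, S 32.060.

First, the molecular formula is C7H4BrNO2S (counting implicit H from valence).
  Br: 1 × 79.904 = 79.904
  C: 7 × 12.011 = 84.077
  H: 4 × 1.008 = 4.032
  N: 1 × 14.007 = 14.007
  O: 2 × 15.999 = 31.998
  S: 1 × 32.060 = 32.060
Sum: 1×79.904 + 7×12.011 + 4×1.008 + 1×14.007 + 2×15.999 + 1×32.060 = 246.078 → 246.08 g/mol.

246.08 g/mol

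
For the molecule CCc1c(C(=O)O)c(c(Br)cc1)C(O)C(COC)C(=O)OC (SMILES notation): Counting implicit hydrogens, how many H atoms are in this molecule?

Walk through each heavy atom and fill implicit hydrogens from standard valence (C 4, N 3, O 2, S 2, halogen 1); for lowercase aromatic atoms, an aromatic c carries 1 H when it has two neighbours and 0 H with three, and aromatic n carries 0 H:
  atom 1: C, bond orders sum to 1 (valence 4) → 3 H
  atom 2: C, bond orders sum to 2 (valence 4) → 2 H
  atom 3: aromatic c, 3 neighbours → 0 H
  atom 4: aromatic c, 3 neighbours → 0 H
  atom 5: C, bond orders sum to 4 (valence 4) → 0 H
  atom 6: O, bond orders sum to 2 (valence 2) → 0 H
  atom 7: O, bond orders sum to 1 (valence 2) → 1 H
  atom 8: aromatic c, 3 neighbours → 0 H
  atom 9: aromatic c, 3 neighbours → 0 H
  atom 10: Br (halogen, monovalent) → 0 H
  atom 11: aromatic c, 2 neighbours → 1 H
  atom 12: aromatic c, 2 neighbours → 1 H
  atom 13: C, bond orders sum to 3 (valence 4) → 1 H
  atom 14: O, bond orders sum to 1 (valence 2) → 1 H
  atom 15: C, bond orders sum to 3 (valence 4) → 1 H
  atom 16: C, bond orders sum to 2 (valence 4) → 2 H
  atom 17: O, bond orders sum to 2 (valence 2) → 0 H
  atom 18: C, bond orders sum to 1 (valence 4) → 3 H
  atom 19: C, bond orders sum to 4 (valence 4) → 0 H
  atom 20: O, bond orders sum to 2 (valence 2) → 0 H
  atom 21: O, bond orders sum to 2 (valence 2) → 0 H
  atom 22: C, bond orders sum to 1 (valence 4) → 3 H
Total hydrogens: 19.

19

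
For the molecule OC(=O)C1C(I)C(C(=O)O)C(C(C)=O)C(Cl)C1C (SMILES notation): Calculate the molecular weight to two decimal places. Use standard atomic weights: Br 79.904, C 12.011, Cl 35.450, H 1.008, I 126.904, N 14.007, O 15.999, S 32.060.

388.58 g/mol

First, the molecular formula is C11H14ClIO5 (counting implicit H from valence).
  C: 11 × 12.011 = 132.121
  Cl: 1 × 35.450 = 35.450
  H: 14 × 1.008 = 14.112
  I: 1 × 126.904 = 126.904
  O: 5 × 15.999 = 79.995
Sum: 11×12.011 + 1×35.450 + 14×1.008 + 1×126.904 + 5×15.999 = 388.582 → 388.58 g/mol.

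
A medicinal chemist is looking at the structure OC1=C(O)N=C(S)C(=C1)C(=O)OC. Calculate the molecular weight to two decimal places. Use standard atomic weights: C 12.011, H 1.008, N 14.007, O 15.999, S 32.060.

First, the molecular formula is C7H7NO4S (counting implicit H from valence).
  C: 7 × 12.011 = 84.077
  H: 7 × 1.008 = 7.056
  N: 1 × 14.007 = 14.007
  O: 4 × 15.999 = 63.996
  S: 1 × 32.060 = 32.060
Sum: 7×12.011 + 7×1.008 + 1×14.007 + 4×15.999 + 1×32.060 = 201.196 → 201.20 g/mol.

201.20 g/mol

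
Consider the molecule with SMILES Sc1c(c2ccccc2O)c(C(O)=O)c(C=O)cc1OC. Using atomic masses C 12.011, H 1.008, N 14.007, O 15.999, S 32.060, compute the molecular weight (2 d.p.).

First, the molecular formula is C15H12O5S (counting implicit H from valence).
  C: 15 × 12.011 = 180.165
  H: 12 × 1.008 = 12.096
  O: 5 × 15.999 = 79.995
  S: 1 × 32.060 = 32.060
Sum: 15×12.011 + 12×1.008 + 5×15.999 + 1×32.060 = 304.316 → 304.32 g/mol.

304.32 g/mol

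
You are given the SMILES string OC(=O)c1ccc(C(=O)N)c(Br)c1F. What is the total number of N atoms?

1

Scan the SMILES for N atoms (remember two-letter symbols like Cl and Br are single atoms).
Nitrogen count: 1.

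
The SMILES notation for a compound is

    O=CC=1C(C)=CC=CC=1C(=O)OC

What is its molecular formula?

C10H10O3

Walk through each heavy atom and fill implicit hydrogens from standard valence (C 4, N 3, O 2, S 2, halogen 1):
  atom 1: O, bond orders sum to 2 (valence 2) → 0 H
  atom 2: C, bond orders sum to 3 (valence 4) → 1 H
  atom 3: C, bond orders sum to 4 (valence 4) → 0 H
  atom 4: C, bond orders sum to 4 (valence 4) → 0 H
  atom 5: C, bond orders sum to 1 (valence 4) → 3 H
  atom 6: C, bond orders sum to 3 (valence 4) → 1 H
  atom 7: C, bond orders sum to 3 (valence 4) → 1 H
  atom 8: C, bond orders sum to 3 (valence 4) → 1 H
  atom 9: C, bond orders sum to 4 (valence 4) → 0 H
  atom 10: C, bond orders sum to 4 (valence 4) → 0 H
  atom 11: O, bond orders sum to 2 (valence 2) → 0 H
  atom 12: O, bond orders sum to 2 (valence 2) → 0 H
  atom 13: C, bond orders sum to 1 (valence 4) → 3 H
Totals → C:10, H:10, O:3.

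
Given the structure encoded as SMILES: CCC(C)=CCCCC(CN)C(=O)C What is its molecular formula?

Walk through each heavy atom and fill implicit hydrogens from standard valence (C 4, N 3, O 2, S 2, halogen 1):
  atom 1: C, bond orders sum to 1 (valence 4) → 3 H
  atom 2: C, bond orders sum to 2 (valence 4) → 2 H
  atom 3: C, bond orders sum to 4 (valence 4) → 0 H
  atom 4: C, bond orders sum to 1 (valence 4) → 3 H
  atom 5: C, bond orders sum to 3 (valence 4) → 1 H
  atom 6: C, bond orders sum to 2 (valence 4) → 2 H
  atom 7: C, bond orders sum to 2 (valence 4) → 2 H
  atom 8: C, bond orders sum to 2 (valence 4) → 2 H
  atom 9: C, bond orders sum to 3 (valence 4) → 1 H
  atom 10: C, bond orders sum to 2 (valence 4) → 2 H
  atom 11: N, bond orders sum to 1 (valence 3) → 2 H
  atom 12: C, bond orders sum to 4 (valence 4) → 0 H
  atom 13: O, bond orders sum to 2 (valence 2) → 0 H
  atom 14: C, bond orders sum to 1 (valence 4) → 3 H
Totals → C:12, H:23, N:1, O:1.
In Hill order: C12H23NO.

C12H23NO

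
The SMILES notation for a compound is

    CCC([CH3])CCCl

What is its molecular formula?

Walk through each heavy atom and fill implicit hydrogens from standard valence (C 4, N 3, O 2, S 2, halogen 1):
  atom 1: C, bond orders sum to 1 (valence 4) → 3 H
  atom 2: C, bond orders sum to 2 (valence 4) → 2 H
  atom 3: C, bond orders sum to 3 (valence 4) → 1 H
  atom 4: C with explicit H count 3
  atom 5: C, bond orders sum to 2 (valence 4) → 2 H
  atom 6: C, bond orders sum to 2 (valence 4) → 2 H
  atom 7: Cl (halogen, monovalent) → 0 H
Totals → C:6, H:13, Cl:1.

C6H13Cl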